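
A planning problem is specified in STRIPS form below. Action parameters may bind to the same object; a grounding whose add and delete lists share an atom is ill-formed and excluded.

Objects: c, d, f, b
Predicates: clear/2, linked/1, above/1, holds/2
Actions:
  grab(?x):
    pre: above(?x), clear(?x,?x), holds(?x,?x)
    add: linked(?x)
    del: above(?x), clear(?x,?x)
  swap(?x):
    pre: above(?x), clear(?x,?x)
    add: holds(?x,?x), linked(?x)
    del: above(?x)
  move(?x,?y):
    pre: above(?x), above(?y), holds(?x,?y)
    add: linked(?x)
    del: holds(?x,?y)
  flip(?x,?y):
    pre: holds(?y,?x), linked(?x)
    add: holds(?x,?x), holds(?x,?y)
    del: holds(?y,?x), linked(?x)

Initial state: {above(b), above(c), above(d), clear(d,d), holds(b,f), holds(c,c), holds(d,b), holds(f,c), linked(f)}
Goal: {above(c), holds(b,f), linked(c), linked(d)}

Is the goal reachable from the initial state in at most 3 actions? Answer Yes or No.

Yes

1. swap(d)  →  {above(b), above(c), clear(d,d), holds(b,f), holds(c,c), holds(d,b), holds(d,d), holds(f,c), linked(d), linked(f)}
2. move(c,c)  →  {above(b), above(c), clear(d,d), holds(b,f), holds(d,b), holds(d,d), holds(f,c), linked(c), linked(d), linked(f)}
optimal plan length = 2; 2 ≤ 3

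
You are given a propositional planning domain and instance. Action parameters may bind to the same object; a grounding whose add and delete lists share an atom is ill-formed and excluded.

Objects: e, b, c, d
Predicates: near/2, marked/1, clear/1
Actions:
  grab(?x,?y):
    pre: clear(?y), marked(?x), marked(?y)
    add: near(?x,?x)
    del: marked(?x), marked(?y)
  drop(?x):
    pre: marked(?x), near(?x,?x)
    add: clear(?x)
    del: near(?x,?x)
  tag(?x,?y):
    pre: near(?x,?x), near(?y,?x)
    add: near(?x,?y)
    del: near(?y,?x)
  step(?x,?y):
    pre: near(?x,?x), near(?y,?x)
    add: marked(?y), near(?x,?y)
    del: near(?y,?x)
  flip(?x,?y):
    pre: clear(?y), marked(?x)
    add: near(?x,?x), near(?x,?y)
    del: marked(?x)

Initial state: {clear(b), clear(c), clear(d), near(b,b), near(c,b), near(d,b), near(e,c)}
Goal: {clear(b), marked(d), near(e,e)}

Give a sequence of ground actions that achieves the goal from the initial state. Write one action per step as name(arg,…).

1. step(b,c)  →  {clear(b), clear(c), clear(d), marked(c), near(b,b), near(b,c), near(d,b), near(e,c)}
2. grab(c,c)  →  {clear(b), clear(c), clear(d), near(b,b), near(b,c), near(c,c), near(d,b), near(e,c)}
3. step(b,d)  →  {clear(b), clear(c), clear(d), marked(d), near(b,b), near(b,c), near(b,d), near(c,c), near(e,c)}
4. step(c,e)  →  {clear(b), clear(c), clear(d), marked(d), marked(e), near(b,b), near(b,c), near(b,d), near(c,c), near(c,e)}
5. flip(e,b)  →  {clear(b), clear(c), clear(d), marked(d), near(b,b), near(b,c), near(b,d), near(c,c), near(c,e), near(e,b), near(e,e)}

step(b,c); grab(c,c); step(b,d); step(c,e); flip(e,b)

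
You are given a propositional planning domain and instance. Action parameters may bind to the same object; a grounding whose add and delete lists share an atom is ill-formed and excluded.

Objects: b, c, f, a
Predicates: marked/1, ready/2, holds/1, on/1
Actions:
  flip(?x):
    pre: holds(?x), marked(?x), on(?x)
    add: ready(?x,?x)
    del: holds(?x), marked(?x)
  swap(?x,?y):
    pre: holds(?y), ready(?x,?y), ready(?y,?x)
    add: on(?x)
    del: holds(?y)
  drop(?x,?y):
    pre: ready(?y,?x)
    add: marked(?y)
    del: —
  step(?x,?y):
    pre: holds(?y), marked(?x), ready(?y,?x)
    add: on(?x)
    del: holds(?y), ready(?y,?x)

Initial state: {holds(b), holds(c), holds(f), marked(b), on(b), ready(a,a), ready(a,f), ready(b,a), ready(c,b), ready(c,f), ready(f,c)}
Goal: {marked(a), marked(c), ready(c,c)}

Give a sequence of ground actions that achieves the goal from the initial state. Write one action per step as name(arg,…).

1. swap(c,f)  →  {holds(b), holds(c), marked(b), on(b), on(c), ready(a,a), ready(a,f), ready(b,a), ready(c,b), ready(c,f), ready(f,c)}
2. drop(b,c)  →  {holds(b), holds(c), marked(b), marked(c), on(b), on(c), ready(a,a), ready(a,f), ready(b,a), ready(c,b), ready(c,f), ready(f,c)}
3. flip(c)  →  {holds(b), marked(b), on(b), on(c), ready(a,a), ready(a,f), ready(b,a), ready(c,b), ready(c,c), ready(c,f), ready(f,c)}
4. drop(b,c)  →  {holds(b), marked(b), marked(c), on(b), on(c), ready(a,a), ready(a,f), ready(b,a), ready(c,b), ready(c,c), ready(c,f), ready(f,c)}
5. drop(f,a)  →  {holds(b), marked(a), marked(b), marked(c), on(b), on(c), ready(a,a), ready(a,f), ready(b,a), ready(c,b), ready(c,c), ready(c,f), ready(f,c)}

swap(c,f); drop(b,c); flip(c); drop(b,c); drop(f,a)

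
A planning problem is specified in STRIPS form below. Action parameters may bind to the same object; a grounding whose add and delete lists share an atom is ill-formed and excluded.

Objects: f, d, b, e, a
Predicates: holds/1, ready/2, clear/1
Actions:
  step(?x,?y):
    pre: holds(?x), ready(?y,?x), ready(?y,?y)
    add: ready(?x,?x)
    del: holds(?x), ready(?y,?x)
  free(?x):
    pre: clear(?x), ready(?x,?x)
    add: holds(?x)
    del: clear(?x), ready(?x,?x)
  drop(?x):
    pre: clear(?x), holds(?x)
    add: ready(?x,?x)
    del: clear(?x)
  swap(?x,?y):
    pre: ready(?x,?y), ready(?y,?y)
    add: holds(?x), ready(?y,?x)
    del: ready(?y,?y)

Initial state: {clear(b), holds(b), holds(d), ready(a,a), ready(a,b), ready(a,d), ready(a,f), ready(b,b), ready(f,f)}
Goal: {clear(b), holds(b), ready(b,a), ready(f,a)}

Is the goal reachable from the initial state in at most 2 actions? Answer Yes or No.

Yes

1. swap(a,f)  →  {clear(b), holds(a), holds(b), holds(d), ready(a,a), ready(a,b), ready(a,d), ready(a,f), ready(b,b), ready(f,a)}
2. swap(a,b)  →  {clear(b), holds(a), holds(b), holds(d), ready(a,a), ready(a,b), ready(a,d), ready(a,f), ready(b,a), ready(f,a)}
optimal plan length = 2; 2 ≤ 2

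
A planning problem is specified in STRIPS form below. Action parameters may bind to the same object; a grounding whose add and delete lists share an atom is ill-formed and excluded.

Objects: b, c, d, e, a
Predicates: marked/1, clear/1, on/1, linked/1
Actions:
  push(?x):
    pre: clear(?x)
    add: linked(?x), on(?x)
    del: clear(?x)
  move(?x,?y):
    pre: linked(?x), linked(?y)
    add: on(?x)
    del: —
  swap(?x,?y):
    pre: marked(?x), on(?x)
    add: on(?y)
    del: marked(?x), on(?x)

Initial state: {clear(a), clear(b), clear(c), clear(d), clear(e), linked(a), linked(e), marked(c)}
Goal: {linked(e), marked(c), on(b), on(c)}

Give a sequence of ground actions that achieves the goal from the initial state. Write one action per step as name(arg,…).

push(b); push(c)

1. push(b)  →  {clear(a), clear(c), clear(d), clear(e), linked(a), linked(b), linked(e), marked(c), on(b)}
2. push(c)  →  {clear(a), clear(d), clear(e), linked(a), linked(b), linked(c), linked(e), marked(c), on(b), on(c)}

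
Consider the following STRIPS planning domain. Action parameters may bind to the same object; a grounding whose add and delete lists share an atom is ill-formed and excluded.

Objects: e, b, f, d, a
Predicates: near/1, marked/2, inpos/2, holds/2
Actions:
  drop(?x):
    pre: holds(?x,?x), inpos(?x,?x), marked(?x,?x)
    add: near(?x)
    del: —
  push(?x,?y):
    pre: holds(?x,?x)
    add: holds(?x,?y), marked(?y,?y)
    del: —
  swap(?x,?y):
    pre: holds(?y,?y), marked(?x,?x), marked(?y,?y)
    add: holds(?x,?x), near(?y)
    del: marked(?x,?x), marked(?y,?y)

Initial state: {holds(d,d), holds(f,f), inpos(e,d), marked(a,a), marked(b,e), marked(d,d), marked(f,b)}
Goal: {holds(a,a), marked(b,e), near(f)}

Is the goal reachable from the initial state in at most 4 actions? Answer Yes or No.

1. push(f,f)  →  {holds(d,d), holds(f,f), inpos(e,d), marked(a,a), marked(b,e), marked(d,d), marked(f,b), marked(f,f)}
2. swap(a,f)  →  {holds(a,a), holds(d,d), holds(f,f), inpos(e,d), marked(b,e), marked(d,d), marked(f,b), near(f)}
optimal plan length = 2; 2 ≤ 4

Yes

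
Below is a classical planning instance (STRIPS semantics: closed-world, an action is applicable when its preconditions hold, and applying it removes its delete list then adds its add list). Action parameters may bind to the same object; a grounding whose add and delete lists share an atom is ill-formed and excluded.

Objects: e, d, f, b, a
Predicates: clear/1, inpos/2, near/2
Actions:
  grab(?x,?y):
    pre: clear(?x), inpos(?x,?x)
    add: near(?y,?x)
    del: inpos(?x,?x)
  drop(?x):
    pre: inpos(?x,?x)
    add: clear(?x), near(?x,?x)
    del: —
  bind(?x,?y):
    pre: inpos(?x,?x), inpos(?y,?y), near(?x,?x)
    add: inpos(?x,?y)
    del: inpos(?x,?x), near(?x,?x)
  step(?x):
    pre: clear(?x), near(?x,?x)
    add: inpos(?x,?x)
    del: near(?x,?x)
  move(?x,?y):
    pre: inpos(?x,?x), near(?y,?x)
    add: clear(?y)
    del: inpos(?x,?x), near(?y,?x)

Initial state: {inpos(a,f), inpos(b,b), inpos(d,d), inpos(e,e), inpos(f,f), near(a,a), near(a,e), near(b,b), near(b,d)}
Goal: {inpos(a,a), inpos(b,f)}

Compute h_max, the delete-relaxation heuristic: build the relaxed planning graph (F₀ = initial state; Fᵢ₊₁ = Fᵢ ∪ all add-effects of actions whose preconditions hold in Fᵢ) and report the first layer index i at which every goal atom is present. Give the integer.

2

F0 = init (9 atoms)
F1 = F0 ∪ {clear(a), clear(b), clear(d), clear(e), clear(f), inpos(b,d), inpos(b,e), inpos(b,f), near(d,d), near(e,e), near(f,f)}  (20 atoms)
F2 = F1 ∪ {inpos(a,a), inpos(d,b), inpos(d,e), inpos(d,f), inpos(e,b), inpos(e,d), inpos(e,f), inpos(f,b), inpos(f,d), inpos(f,e), near(a,b), near(a,d), near(a,f), near(b,e), near(b,f), near(d,b), near(d,e), near(d,f), near(e,b), near(e,d), near(e,f), near(f,b), near(f,d), near(f,e)}  (44 atoms)
goal ⊆ F2  ⇒  h_max = 2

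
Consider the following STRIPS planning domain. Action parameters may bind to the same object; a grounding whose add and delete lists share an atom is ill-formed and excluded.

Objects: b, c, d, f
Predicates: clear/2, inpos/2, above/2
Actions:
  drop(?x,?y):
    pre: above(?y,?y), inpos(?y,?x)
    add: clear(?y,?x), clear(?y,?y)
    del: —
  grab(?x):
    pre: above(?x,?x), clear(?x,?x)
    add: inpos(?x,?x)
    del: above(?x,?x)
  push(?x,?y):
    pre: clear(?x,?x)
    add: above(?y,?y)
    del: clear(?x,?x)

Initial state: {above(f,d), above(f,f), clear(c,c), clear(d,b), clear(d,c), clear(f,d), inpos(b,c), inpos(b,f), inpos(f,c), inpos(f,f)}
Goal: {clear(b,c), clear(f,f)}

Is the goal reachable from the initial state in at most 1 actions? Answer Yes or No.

1. drop(c,f)  →  {above(f,d), above(f,f), clear(c,c), clear(d,b), clear(d,c), clear(f,c), clear(f,d), clear(f,f), inpos(b,c), inpos(b,f), inpos(f,c), inpos(f,f)}
2. push(c,b)  →  {above(b,b), above(f,d), above(f,f), clear(d,b), clear(d,c), clear(f,c), clear(f,d), clear(f,f), inpos(b,c), inpos(b,f), inpos(f,c), inpos(f,f)}
3. drop(c,b)  →  {above(b,b), above(f,d), above(f,f), clear(b,b), clear(b,c), clear(d,b), clear(d,c), clear(f,c), clear(f,d), clear(f,f), inpos(b,c), inpos(b,f), inpos(f,c), inpos(f,f)}
optimal plan length = 3; 3 > 1

No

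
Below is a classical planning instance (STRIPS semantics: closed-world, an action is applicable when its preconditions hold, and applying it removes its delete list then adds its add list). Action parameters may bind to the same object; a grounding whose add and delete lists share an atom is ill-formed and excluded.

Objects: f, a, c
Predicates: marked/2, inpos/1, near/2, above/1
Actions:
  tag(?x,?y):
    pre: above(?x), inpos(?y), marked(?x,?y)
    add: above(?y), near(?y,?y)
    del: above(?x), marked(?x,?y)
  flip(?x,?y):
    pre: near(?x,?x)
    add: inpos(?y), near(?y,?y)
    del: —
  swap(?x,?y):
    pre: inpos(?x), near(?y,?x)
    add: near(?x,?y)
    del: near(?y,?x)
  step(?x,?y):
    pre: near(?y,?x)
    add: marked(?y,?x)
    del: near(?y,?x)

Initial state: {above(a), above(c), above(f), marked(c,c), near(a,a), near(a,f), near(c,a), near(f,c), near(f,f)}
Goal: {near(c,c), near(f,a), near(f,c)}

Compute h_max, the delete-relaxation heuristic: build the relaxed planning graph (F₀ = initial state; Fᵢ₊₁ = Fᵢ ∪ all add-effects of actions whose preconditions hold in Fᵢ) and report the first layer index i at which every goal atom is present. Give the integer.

2

F0 = init (9 atoms)
F1 = F0 ∪ {inpos(a), inpos(c), inpos(f), marked(a,a), marked(a,f), marked(c,a), marked(f,c), marked(f,f), near(c,c)}  (18 atoms)
F2 = F1 ∪ {near(a,c), near(c,f), near(f,a)}  (21 atoms)
goal ⊆ F2  ⇒  h_max = 2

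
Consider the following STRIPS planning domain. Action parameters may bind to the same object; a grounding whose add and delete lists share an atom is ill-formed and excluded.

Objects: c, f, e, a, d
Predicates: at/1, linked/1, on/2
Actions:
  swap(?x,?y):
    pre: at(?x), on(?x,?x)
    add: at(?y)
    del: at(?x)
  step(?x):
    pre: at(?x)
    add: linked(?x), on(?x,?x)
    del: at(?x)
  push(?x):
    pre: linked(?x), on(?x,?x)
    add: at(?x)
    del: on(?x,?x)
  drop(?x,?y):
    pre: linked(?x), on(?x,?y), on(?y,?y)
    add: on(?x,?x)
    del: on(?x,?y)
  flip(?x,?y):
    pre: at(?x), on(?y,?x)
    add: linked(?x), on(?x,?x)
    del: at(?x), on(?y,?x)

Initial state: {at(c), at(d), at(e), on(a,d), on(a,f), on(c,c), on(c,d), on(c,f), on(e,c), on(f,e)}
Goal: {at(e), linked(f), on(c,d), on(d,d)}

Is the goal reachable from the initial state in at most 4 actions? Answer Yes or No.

1. swap(c,f)  →  {at(d), at(e), at(f), on(a,d), on(a,f), on(c,c), on(c,d), on(c,f), on(e,c), on(f,e)}
2. step(f)  →  {at(d), at(e), linked(f), on(a,d), on(a,f), on(c,c), on(c,d), on(c,f), on(e,c), on(f,e), on(f,f)}
3. step(d)  →  {at(e), linked(d), linked(f), on(a,d), on(a,f), on(c,c), on(c,d), on(c,f), on(d,d), on(e,c), on(f,e), on(f,f)}
optimal plan length = 3; 3 ≤ 4

Yes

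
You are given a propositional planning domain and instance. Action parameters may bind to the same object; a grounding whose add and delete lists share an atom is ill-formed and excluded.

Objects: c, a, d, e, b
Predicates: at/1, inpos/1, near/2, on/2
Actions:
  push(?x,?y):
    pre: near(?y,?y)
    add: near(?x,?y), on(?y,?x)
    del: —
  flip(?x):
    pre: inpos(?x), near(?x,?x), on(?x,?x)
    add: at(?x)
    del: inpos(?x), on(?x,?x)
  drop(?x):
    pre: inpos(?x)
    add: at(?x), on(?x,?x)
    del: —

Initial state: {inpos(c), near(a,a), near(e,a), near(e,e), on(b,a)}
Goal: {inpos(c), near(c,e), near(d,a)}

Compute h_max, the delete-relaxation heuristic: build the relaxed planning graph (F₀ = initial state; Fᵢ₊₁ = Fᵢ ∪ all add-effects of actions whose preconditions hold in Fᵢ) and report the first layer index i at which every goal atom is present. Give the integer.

F0 = init (5 atoms)
F1 = F0 ∪ {at(c), near(a,e), near(b,a), near(b,e), near(c,a), near(c,e), near(d,a), near(d,e), on(a,a), on(a,b), on(a,c), on(a,d), on(a,e), on(c,c), on(e,a), on(e,b), on(e,c), on(e,d), on(e,e)}  (24 atoms)
goal ⊆ F1  ⇒  h_max = 1

1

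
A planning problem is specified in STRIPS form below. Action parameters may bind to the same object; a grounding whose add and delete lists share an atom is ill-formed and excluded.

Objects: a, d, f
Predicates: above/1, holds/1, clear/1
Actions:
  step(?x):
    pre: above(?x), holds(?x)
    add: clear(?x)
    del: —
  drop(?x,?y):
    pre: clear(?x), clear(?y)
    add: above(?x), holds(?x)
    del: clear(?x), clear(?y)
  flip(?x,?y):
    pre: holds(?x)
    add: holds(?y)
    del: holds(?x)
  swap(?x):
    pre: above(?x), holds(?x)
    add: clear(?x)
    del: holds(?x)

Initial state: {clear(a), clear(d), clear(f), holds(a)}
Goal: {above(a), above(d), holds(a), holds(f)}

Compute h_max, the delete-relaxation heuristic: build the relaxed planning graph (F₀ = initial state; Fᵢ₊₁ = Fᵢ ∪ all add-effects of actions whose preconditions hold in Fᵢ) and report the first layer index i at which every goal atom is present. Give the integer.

F0 = init (4 atoms)
F1 = F0 ∪ {above(a), above(d), above(f), holds(d), holds(f)}  (9 atoms)
goal ⊆ F1  ⇒  h_max = 1

1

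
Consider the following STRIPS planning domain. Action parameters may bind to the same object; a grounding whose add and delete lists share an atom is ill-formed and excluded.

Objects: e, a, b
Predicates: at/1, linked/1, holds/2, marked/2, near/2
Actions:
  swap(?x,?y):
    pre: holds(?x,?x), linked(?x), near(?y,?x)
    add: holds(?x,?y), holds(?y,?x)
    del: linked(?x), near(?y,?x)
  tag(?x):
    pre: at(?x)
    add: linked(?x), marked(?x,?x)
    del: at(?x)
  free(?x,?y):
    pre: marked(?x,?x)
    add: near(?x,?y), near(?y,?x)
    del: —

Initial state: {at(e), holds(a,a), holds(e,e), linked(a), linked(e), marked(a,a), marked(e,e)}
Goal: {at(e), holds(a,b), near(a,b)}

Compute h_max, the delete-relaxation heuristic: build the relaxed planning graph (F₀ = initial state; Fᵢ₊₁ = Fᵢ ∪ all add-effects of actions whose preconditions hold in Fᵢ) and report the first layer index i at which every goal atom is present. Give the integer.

2

F0 = init (7 atoms)
F1 = F0 ∪ {near(a,a), near(a,b), near(a,e), near(b,a), near(b,e), near(e,a), near(e,b), near(e,e)}  (15 atoms)
F2 = F1 ∪ {holds(a,b), holds(a,e), holds(b,a), holds(b,e), holds(e,a), holds(e,b)}  (21 atoms)
goal ⊆ F2  ⇒  h_max = 2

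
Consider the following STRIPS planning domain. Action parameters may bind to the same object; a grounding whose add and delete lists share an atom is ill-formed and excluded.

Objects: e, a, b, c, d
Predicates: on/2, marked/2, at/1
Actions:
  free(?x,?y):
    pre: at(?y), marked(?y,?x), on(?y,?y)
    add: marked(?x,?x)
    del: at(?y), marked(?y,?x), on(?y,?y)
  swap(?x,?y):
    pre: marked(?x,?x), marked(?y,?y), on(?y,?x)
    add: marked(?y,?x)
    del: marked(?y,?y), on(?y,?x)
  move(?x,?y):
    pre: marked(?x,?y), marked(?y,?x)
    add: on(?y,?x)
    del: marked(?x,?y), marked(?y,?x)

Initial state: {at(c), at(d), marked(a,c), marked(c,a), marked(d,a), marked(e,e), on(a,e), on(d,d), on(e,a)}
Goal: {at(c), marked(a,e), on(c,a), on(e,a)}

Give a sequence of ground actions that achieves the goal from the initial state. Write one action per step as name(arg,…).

free(a,d); swap(e,a); move(a,c)

1. free(a,d)  →  {at(c), marked(a,a), marked(a,c), marked(c,a), marked(e,e), on(a,e), on(e,a)}
2. swap(e,a)  →  {at(c), marked(a,c), marked(a,e), marked(c,a), marked(e,e), on(e,a)}
3. move(a,c)  →  {at(c), marked(a,e), marked(e,e), on(c,a), on(e,a)}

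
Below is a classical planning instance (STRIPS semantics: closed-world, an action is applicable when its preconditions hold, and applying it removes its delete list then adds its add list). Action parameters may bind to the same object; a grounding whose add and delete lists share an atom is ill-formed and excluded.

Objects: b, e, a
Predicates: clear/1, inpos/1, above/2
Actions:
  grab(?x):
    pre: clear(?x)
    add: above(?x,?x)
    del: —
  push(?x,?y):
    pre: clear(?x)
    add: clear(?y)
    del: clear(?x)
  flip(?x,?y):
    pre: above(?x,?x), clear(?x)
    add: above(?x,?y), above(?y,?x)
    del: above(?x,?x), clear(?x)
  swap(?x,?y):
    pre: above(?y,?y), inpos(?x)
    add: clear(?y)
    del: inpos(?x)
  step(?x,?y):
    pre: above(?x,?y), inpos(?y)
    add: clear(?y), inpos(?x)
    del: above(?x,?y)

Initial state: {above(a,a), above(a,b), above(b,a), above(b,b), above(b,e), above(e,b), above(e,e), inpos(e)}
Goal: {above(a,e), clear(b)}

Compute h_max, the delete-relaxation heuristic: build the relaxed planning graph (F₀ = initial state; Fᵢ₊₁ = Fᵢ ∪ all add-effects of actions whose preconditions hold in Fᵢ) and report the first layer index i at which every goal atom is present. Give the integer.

F0 = init (8 atoms)
F1 = F0 ∪ {clear(a), clear(b), clear(e), inpos(b)}  (12 atoms)
F2 = F1 ∪ {above(a,e), above(e,a), inpos(a)}  (15 atoms)
goal ⊆ F2  ⇒  h_max = 2

2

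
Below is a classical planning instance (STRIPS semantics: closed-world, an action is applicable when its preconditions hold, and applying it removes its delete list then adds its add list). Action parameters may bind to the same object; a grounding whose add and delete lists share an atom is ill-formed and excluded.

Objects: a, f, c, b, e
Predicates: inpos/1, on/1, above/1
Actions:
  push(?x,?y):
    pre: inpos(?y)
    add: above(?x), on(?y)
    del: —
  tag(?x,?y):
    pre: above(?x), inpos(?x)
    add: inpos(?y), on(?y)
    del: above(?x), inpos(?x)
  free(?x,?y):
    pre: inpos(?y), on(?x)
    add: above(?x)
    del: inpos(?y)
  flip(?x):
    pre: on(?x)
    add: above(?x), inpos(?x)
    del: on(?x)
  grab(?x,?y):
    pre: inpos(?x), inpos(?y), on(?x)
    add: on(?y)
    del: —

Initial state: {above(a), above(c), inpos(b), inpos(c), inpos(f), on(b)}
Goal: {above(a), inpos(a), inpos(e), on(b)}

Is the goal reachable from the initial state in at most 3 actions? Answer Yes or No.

Yes

1. push(f,f)  →  {above(a), above(c), above(f), inpos(b), inpos(c), inpos(f), on(b), on(f)}
2. tag(f,a)  →  {above(a), above(c), inpos(a), inpos(b), inpos(c), on(a), on(b), on(f)}
3. tag(c,e)  →  {above(a), inpos(a), inpos(b), inpos(e), on(a), on(b), on(e), on(f)}
optimal plan length = 3; 3 ≤ 3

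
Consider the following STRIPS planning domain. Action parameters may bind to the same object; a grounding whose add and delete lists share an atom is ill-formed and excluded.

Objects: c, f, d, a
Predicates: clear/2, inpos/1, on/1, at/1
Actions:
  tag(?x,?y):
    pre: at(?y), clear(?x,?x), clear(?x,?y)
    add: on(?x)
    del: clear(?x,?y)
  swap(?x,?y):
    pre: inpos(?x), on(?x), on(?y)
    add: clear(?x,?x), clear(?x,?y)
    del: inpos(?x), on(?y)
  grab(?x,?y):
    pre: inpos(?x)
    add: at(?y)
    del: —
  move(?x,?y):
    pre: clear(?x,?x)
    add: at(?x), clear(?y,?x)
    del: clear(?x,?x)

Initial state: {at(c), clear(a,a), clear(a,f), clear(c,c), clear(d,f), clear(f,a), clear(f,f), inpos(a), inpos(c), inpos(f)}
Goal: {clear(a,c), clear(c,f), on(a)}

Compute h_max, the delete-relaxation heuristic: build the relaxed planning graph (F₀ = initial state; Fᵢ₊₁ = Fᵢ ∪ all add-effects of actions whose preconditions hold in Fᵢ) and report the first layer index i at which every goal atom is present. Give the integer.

2

F0 = init (10 atoms)
F1 = F0 ∪ {at(a), at(d), at(f), clear(a,c), clear(c,a), clear(c,f), clear(d,a), clear(d,c), clear(f,c), on(c)}  (20 atoms)
F2 = F1 ∪ {on(a), on(f)}  (22 atoms)
goal ⊆ F2  ⇒  h_max = 2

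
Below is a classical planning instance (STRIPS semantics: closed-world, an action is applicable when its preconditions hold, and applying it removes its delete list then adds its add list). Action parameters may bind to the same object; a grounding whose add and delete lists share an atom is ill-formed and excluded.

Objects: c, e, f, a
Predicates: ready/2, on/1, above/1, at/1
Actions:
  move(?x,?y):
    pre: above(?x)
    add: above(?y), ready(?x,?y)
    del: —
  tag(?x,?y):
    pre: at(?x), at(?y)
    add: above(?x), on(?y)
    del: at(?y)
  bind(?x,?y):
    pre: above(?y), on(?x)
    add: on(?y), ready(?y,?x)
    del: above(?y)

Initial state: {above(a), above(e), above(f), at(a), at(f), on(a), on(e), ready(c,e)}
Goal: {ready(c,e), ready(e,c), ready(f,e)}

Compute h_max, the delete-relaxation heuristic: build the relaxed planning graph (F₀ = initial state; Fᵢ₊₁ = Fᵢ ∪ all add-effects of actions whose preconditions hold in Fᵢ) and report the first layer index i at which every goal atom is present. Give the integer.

F0 = init (8 atoms)
F1 = F0 ∪ {above(c), on(f), ready(a,a), ready(a,c), ready(a,e), ready(a,f), ready(e,a), ready(e,c), ready(e,e), ready(e,f), ready(f,a), ready(f,c), ready(f,e), ready(f,f)}  (22 atoms)
goal ⊆ F1  ⇒  h_max = 1

1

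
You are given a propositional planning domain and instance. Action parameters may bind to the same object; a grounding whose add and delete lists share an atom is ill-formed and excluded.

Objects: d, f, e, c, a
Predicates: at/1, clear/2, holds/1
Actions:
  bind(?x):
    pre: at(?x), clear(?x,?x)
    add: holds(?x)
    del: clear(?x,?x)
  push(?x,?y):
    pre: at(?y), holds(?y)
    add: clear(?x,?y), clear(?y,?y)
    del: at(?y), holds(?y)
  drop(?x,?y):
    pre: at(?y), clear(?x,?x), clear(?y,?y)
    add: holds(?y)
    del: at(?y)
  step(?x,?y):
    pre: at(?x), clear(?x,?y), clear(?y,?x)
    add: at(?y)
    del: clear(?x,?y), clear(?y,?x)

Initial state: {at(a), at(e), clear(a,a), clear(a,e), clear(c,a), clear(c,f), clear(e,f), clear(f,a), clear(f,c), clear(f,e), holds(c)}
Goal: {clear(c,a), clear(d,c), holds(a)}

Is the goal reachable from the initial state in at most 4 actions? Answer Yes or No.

1. bind(a)  →  {at(a), at(e), clear(a,e), clear(c,a), clear(c,f), clear(e,f), clear(f,a), clear(f,c), clear(f,e), holds(a), holds(c)}
2. step(e,f)  →  {at(a), at(e), at(f), clear(a,e), clear(c,a), clear(c,f), clear(f,a), clear(f,c), holds(a), holds(c)}
3. step(f,c)  →  {at(a), at(c), at(e), at(f), clear(a,e), clear(c,a), clear(f,a), holds(a), holds(c)}
4. push(d,c)  →  {at(a), at(e), at(f), clear(a,e), clear(c,a), clear(c,c), clear(d,c), clear(f,a), holds(a)}
optimal plan length = 4; 4 ≤ 4

Yes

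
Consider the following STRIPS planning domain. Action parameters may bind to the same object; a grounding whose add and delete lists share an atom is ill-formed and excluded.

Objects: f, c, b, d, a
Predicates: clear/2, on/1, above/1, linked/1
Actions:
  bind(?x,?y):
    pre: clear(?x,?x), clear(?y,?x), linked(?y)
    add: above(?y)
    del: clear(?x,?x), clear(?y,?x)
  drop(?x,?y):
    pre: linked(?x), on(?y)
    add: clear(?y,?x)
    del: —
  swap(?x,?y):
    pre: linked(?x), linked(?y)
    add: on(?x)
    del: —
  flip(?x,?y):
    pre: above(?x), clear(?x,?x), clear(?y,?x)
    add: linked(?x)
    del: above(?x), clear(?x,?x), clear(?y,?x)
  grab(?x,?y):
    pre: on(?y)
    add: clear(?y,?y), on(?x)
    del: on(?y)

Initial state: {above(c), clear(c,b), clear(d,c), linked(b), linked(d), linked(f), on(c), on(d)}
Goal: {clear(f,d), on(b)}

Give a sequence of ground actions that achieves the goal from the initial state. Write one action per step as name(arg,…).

1. swap(f,f)  →  {above(c), clear(c,b), clear(d,c), linked(b), linked(d), linked(f), on(c), on(d), on(f)}
2. drop(d,f)  →  {above(c), clear(c,b), clear(d,c), clear(f,d), linked(b), linked(d), linked(f), on(c), on(d), on(f)}
3. swap(b,f)  →  {above(c), clear(c,b), clear(d,c), clear(f,d), linked(b), linked(d), linked(f), on(b), on(c), on(d), on(f)}

swap(f,f); drop(d,f); swap(b,f)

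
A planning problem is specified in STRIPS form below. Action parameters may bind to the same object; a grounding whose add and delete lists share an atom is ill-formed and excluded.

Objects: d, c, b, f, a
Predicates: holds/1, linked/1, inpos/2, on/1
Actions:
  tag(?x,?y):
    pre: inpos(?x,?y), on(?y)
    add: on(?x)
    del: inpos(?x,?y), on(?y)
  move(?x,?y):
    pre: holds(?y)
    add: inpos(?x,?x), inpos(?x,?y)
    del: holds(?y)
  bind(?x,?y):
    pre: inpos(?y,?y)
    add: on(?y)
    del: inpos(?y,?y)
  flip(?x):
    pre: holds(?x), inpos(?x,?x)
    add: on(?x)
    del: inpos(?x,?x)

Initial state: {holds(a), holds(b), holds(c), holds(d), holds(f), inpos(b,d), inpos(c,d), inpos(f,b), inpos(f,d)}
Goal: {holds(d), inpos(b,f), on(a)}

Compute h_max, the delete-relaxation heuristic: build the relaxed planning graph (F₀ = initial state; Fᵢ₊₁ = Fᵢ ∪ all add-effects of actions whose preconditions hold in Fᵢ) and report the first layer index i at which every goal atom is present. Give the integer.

F0 = init (9 atoms)
F1 = F0 ∪ {inpos(a,a), inpos(a,b), inpos(a,c), inpos(a,d), inpos(a,f), inpos(b,a), inpos(b,b), inpos(b,c), inpos(b,f), inpos(c,a), inpos(c,b), inpos(c,c), inpos(c,f), inpos(d,a), inpos(d,b), inpos(d,c), inpos(d,d), inpos(d,f), inpos(f,a), inpos(f,c), inpos(f,f)}  (30 atoms)
F2 = F1 ∪ {on(a), on(b), on(c), on(d), on(f)}  (35 atoms)
goal ⊆ F2  ⇒  h_max = 2

2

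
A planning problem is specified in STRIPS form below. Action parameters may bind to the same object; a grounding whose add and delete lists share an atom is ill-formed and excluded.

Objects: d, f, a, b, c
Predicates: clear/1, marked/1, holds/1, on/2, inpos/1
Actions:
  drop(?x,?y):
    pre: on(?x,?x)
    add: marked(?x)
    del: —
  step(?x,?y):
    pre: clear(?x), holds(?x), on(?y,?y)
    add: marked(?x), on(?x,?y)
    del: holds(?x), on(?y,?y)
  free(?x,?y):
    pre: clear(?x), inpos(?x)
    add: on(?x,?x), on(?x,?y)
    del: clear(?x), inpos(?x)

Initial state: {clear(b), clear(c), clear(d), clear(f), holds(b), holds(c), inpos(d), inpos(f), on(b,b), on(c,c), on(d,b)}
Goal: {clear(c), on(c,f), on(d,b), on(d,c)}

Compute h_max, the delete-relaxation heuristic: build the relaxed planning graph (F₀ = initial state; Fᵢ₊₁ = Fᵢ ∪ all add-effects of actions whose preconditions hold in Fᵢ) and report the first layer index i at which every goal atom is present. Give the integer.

2

F0 = init (11 atoms)
F1 = F0 ∪ {marked(b), marked(c), on(b,c), on(c,b), on(d,a), on(d,c), on(d,d), on(d,f), on(f,a), on(f,b), on(f,c), on(f,d), on(f,f)}  (24 atoms)
F2 = F1 ∪ {marked(d), marked(f), on(b,d), on(b,f), on(c,d), on(c,f)}  (30 atoms)
goal ⊆ F2  ⇒  h_max = 2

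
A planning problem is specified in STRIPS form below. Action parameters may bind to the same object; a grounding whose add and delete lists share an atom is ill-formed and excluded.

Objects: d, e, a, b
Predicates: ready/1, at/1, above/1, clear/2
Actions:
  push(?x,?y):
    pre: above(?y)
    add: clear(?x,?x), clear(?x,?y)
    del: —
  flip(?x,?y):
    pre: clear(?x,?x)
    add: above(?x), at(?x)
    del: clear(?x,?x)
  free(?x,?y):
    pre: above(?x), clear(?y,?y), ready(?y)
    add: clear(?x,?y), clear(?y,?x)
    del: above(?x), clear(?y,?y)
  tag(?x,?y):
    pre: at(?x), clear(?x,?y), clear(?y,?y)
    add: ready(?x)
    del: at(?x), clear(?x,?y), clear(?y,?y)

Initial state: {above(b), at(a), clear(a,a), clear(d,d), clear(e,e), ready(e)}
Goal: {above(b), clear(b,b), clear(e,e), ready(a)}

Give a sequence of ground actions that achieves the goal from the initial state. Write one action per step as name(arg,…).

push(b,b); tag(a,a)

1. push(b,b)  →  {above(b), at(a), clear(a,a), clear(b,b), clear(d,d), clear(e,e), ready(e)}
2. tag(a,a)  →  {above(b), clear(b,b), clear(d,d), clear(e,e), ready(a), ready(e)}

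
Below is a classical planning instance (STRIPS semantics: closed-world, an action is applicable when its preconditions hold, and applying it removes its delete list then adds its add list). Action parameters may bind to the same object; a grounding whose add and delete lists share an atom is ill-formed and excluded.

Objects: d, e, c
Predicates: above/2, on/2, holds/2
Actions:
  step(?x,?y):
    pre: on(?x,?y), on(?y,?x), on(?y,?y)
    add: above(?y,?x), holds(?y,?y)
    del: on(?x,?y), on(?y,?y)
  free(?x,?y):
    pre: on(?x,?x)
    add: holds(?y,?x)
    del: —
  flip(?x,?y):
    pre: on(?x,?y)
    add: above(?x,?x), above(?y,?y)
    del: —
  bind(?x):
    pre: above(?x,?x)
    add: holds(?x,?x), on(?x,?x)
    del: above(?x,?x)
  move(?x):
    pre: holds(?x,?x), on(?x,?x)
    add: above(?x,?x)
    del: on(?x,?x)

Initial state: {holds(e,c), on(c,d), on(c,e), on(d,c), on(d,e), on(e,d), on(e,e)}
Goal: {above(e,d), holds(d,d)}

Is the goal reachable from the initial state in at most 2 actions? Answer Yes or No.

1. step(d,e)  →  {above(e,d), holds(e,c), holds(e,e), on(c,d), on(c,e), on(d,c), on(e,d)}
2. flip(d,c)  →  {above(c,c), above(d,d), above(e,d), holds(e,c), holds(e,e), on(c,d), on(c,e), on(d,c), on(e,d)}
3. bind(d)  →  {above(c,c), above(e,d), holds(d,d), holds(e,c), holds(e,e), on(c,d), on(c,e), on(d,c), on(d,d), on(e,d)}
optimal plan length = 3; 3 > 2

No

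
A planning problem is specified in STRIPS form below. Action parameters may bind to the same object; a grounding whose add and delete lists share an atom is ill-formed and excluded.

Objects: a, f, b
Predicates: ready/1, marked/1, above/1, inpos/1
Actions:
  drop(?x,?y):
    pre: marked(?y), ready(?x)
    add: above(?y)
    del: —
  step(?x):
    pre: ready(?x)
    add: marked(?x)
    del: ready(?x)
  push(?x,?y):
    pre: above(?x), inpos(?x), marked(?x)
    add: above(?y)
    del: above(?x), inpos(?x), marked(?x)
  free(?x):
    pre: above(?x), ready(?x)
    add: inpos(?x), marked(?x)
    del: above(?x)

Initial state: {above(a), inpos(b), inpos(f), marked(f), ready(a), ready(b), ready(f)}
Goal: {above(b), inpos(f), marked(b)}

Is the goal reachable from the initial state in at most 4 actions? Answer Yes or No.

1. step(b)  →  {above(a), inpos(b), inpos(f), marked(b), marked(f), ready(a), ready(f)}
2. drop(a,b)  →  {above(a), above(b), inpos(b), inpos(f), marked(b), marked(f), ready(a), ready(f)}
optimal plan length = 2; 2 ≤ 4

Yes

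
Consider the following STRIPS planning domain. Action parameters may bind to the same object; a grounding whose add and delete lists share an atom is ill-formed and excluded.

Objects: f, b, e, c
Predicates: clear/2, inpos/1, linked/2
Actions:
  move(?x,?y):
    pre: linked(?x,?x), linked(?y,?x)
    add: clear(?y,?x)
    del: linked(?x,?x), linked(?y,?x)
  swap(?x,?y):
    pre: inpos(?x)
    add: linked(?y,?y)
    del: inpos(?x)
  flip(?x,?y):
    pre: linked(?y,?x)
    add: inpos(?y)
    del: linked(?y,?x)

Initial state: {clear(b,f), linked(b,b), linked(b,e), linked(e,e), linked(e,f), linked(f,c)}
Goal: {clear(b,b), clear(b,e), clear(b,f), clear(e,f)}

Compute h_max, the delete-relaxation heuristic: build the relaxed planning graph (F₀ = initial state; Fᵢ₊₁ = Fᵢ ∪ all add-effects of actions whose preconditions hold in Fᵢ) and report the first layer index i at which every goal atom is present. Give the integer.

3

F0 = init (6 atoms)
F1 = F0 ∪ {clear(b,b), clear(b,e), clear(e,e), inpos(b), inpos(e), inpos(f)}  (12 atoms)
F2 = F1 ∪ {linked(c,c), linked(f,f)}  (14 atoms)
F3 = F2 ∪ {clear(c,c), clear(e,f), clear(f,c), clear(f,f), inpos(c)}  (19 atoms)
goal ⊆ F3  ⇒  h_max = 3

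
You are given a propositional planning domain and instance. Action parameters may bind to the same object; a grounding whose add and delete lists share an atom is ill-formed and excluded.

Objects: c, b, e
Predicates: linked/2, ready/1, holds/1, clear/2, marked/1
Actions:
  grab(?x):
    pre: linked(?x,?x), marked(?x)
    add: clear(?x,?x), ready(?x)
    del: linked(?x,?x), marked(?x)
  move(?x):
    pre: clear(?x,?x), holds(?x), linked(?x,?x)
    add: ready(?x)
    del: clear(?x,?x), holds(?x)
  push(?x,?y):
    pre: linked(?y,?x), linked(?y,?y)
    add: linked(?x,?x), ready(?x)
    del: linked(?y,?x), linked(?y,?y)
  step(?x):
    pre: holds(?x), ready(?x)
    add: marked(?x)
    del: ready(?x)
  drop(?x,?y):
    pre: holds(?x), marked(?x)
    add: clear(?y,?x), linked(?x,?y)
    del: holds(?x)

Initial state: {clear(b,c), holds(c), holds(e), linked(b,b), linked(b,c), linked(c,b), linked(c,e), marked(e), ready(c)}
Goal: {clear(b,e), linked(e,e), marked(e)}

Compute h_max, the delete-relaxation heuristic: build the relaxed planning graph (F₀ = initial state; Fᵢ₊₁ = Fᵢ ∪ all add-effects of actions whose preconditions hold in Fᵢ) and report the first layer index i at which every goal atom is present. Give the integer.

1

F0 = init (9 atoms)
F1 = F0 ∪ {clear(b,e), clear(c,e), clear(e,e), linked(c,c), linked(e,b), linked(e,c), linked(e,e), marked(c)}  (17 atoms)
goal ⊆ F1  ⇒  h_max = 1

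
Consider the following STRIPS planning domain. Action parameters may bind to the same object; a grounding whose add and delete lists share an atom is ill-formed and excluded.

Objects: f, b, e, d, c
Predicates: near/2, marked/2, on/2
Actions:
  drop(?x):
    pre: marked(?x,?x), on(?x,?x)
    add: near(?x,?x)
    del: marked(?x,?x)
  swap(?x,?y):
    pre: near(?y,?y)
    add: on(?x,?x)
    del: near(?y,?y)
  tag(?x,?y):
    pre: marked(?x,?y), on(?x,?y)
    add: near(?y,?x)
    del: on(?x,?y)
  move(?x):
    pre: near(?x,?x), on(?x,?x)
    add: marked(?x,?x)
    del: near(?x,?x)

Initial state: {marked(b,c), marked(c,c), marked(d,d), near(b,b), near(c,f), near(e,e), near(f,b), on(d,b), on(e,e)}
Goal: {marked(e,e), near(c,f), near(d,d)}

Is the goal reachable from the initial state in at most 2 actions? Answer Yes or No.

1. swap(d,b)  →  {marked(b,c), marked(c,c), marked(d,d), near(c,f), near(e,e), near(f,b), on(d,b), on(d,d), on(e,e)}
2. drop(d)  →  {marked(b,c), marked(c,c), near(c,f), near(d,d), near(e,e), near(f,b), on(d,b), on(d,d), on(e,e)}
3. move(e)  →  {marked(b,c), marked(c,c), marked(e,e), near(c,f), near(d,d), near(f,b), on(d,b), on(d,d), on(e,e)}
optimal plan length = 3; 3 > 2

No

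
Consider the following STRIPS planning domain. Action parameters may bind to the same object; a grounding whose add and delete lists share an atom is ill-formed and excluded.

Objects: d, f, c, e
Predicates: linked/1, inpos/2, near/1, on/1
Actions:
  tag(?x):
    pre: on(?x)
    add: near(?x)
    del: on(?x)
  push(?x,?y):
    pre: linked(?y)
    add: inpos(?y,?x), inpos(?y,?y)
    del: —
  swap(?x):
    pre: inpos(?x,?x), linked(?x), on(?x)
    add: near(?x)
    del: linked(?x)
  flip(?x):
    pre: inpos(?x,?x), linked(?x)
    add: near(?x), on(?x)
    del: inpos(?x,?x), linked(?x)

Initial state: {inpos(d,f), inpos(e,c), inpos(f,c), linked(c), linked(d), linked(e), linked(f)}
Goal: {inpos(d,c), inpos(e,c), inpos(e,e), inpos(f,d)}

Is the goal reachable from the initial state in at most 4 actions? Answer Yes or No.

Yes

1. push(d,f)  →  {inpos(d,f), inpos(e,c), inpos(f,c), inpos(f,d), inpos(f,f), linked(c), linked(d), linked(e), linked(f)}
2. push(d,e)  →  {inpos(d,f), inpos(e,c), inpos(e,d), inpos(e,e), inpos(f,c), inpos(f,d), inpos(f,f), linked(c), linked(d), linked(e), linked(f)}
3. push(c,d)  →  {inpos(d,c), inpos(d,d), inpos(d,f), inpos(e,c), inpos(e,d), inpos(e,e), inpos(f,c), inpos(f,d), inpos(f,f), linked(c), linked(d), linked(e), linked(f)}
optimal plan length = 3; 3 ≤ 4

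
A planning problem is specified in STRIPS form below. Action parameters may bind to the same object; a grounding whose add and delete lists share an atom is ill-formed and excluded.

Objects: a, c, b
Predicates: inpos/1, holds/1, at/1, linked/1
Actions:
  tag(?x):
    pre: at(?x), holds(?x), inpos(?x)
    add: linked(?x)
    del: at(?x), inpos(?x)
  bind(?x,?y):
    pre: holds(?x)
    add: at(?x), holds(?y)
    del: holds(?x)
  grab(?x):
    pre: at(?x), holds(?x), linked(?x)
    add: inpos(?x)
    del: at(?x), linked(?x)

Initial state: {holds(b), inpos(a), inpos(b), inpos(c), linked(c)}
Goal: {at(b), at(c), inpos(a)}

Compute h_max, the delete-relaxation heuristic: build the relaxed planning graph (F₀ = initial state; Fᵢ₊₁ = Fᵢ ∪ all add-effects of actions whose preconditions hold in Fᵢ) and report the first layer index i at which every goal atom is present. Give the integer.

2

F0 = init (5 atoms)
F1 = F0 ∪ {at(b), holds(a), holds(c)}  (8 atoms)
F2 = F1 ∪ {at(a), at(c), linked(b)}  (11 atoms)
goal ⊆ F2  ⇒  h_max = 2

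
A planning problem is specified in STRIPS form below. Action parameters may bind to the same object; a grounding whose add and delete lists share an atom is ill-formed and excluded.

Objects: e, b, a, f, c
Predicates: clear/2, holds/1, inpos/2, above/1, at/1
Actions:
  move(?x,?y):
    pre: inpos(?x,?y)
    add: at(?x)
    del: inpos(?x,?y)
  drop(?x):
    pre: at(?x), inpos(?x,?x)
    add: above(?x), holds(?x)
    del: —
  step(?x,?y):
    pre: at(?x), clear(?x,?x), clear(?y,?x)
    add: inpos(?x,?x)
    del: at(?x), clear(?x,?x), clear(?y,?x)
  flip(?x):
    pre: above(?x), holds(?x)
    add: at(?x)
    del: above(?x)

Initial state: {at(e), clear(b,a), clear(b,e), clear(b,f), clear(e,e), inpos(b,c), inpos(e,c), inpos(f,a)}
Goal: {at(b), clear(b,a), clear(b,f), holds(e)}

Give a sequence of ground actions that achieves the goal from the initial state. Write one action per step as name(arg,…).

1. move(b,c)  →  {at(b), at(e), clear(b,a), clear(b,e), clear(b,f), clear(e,e), inpos(e,c), inpos(f,a)}
2. step(e,e)  →  {at(b), clear(b,a), clear(b,e), clear(b,f), inpos(e,c), inpos(e,e), inpos(f,a)}
3. move(e,c)  →  {at(b), at(e), clear(b,a), clear(b,e), clear(b,f), inpos(e,e), inpos(f,a)}
4. drop(e)  →  {above(e), at(b), at(e), clear(b,a), clear(b,e), clear(b,f), holds(e), inpos(e,e), inpos(f,a)}

move(b,c); step(e,e); move(e,c); drop(e)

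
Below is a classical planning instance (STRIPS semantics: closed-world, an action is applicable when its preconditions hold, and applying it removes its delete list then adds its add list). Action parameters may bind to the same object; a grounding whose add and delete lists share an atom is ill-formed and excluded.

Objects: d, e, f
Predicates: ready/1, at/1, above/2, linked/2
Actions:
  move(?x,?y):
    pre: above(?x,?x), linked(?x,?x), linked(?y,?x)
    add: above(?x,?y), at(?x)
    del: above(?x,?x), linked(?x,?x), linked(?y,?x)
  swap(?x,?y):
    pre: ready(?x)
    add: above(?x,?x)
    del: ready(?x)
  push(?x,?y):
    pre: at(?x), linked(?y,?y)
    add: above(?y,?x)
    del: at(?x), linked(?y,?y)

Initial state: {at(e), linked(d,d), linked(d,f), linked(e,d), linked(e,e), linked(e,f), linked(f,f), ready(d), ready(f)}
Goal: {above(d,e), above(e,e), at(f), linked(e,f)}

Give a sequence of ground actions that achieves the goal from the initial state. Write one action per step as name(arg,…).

swap(d,d); move(d,e); swap(f,d); move(f,d); push(e,e)

1. swap(d,d)  →  {above(d,d), at(e), linked(d,d), linked(d,f), linked(e,d), linked(e,e), linked(e,f), linked(f,f), ready(f)}
2. move(d,e)  →  {above(d,e), at(d), at(e), linked(d,f), linked(e,e), linked(e,f), linked(f,f), ready(f)}
3. swap(f,d)  →  {above(d,e), above(f,f), at(d), at(e), linked(d,f), linked(e,e), linked(e,f), linked(f,f)}
4. move(f,d)  →  {above(d,e), above(f,d), at(d), at(e), at(f), linked(e,e), linked(e,f)}
5. push(e,e)  →  {above(d,e), above(e,e), above(f,d), at(d), at(f), linked(e,f)}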